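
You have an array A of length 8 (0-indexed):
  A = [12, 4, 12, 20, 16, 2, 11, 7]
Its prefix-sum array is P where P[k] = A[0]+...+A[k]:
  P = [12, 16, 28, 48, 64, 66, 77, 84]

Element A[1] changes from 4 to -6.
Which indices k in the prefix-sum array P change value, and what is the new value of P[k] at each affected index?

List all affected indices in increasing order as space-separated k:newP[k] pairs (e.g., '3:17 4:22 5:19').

Answer: 1:6 2:18 3:38 4:54 5:56 6:67 7:74

Derivation:
P[k] = A[0] + ... + A[k]
P[k] includes A[1] iff k >= 1
Affected indices: 1, 2, ..., 7; delta = -10
  P[1]: 16 + -10 = 6
  P[2]: 28 + -10 = 18
  P[3]: 48 + -10 = 38
  P[4]: 64 + -10 = 54
  P[5]: 66 + -10 = 56
  P[6]: 77 + -10 = 67
  P[7]: 84 + -10 = 74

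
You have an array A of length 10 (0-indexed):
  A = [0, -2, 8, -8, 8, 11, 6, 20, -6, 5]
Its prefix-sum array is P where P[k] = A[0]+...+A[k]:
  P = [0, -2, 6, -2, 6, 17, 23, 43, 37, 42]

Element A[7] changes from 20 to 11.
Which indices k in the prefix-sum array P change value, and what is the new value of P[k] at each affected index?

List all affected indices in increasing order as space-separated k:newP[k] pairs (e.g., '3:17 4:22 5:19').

Answer: 7:34 8:28 9:33

Derivation:
P[k] = A[0] + ... + A[k]
P[k] includes A[7] iff k >= 7
Affected indices: 7, 8, ..., 9; delta = -9
  P[7]: 43 + -9 = 34
  P[8]: 37 + -9 = 28
  P[9]: 42 + -9 = 33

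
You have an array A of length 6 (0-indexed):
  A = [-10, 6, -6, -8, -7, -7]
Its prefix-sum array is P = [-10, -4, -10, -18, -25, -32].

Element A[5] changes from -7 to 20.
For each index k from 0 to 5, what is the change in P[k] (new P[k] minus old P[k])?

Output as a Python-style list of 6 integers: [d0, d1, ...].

Answer: [0, 0, 0, 0, 0, 27]

Derivation:
Element change: A[5] -7 -> 20, delta = 27
For k < 5: P[k] unchanged, delta_P[k] = 0
For k >= 5: P[k] shifts by exactly 27
Delta array: [0, 0, 0, 0, 0, 27]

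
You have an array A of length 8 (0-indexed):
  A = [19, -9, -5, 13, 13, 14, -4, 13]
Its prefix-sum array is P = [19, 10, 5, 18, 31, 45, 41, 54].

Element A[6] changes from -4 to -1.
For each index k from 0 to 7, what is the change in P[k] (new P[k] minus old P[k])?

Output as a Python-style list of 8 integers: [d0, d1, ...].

Element change: A[6] -4 -> -1, delta = 3
For k < 6: P[k] unchanged, delta_P[k] = 0
For k >= 6: P[k] shifts by exactly 3
Delta array: [0, 0, 0, 0, 0, 0, 3, 3]

Answer: [0, 0, 0, 0, 0, 0, 3, 3]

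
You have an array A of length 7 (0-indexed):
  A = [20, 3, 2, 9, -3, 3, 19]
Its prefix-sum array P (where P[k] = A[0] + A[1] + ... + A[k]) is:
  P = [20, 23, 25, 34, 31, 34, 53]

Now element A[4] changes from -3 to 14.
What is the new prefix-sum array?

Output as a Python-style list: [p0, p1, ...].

Change: A[4] -3 -> 14, delta = 17
P[k] for k < 4: unchanged (A[4] not included)
P[k] for k >= 4: shift by delta = 17
  P[0] = 20 + 0 = 20
  P[1] = 23 + 0 = 23
  P[2] = 25 + 0 = 25
  P[3] = 34 + 0 = 34
  P[4] = 31 + 17 = 48
  P[5] = 34 + 17 = 51
  P[6] = 53 + 17 = 70

Answer: [20, 23, 25, 34, 48, 51, 70]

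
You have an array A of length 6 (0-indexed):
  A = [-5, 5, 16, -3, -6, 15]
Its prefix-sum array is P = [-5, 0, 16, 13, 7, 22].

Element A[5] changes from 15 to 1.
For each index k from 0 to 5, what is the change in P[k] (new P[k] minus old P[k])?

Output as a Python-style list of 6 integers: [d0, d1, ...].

Element change: A[5] 15 -> 1, delta = -14
For k < 5: P[k] unchanged, delta_P[k] = 0
For k >= 5: P[k] shifts by exactly -14
Delta array: [0, 0, 0, 0, 0, -14]

Answer: [0, 0, 0, 0, 0, -14]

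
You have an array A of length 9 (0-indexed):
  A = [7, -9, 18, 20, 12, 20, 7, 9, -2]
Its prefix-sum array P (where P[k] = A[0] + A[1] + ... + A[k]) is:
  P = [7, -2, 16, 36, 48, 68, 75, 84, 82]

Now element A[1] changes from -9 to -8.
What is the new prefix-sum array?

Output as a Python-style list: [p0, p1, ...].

Answer: [7, -1, 17, 37, 49, 69, 76, 85, 83]

Derivation:
Change: A[1] -9 -> -8, delta = 1
P[k] for k < 1: unchanged (A[1] not included)
P[k] for k >= 1: shift by delta = 1
  P[0] = 7 + 0 = 7
  P[1] = -2 + 1 = -1
  P[2] = 16 + 1 = 17
  P[3] = 36 + 1 = 37
  P[4] = 48 + 1 = 49
  P[5] = 68 + 1 = 69
  P[6] = 75 + 1 = 76
  P[7] = 84 + 1 = 85
  P[8] = 82 + 1 = 83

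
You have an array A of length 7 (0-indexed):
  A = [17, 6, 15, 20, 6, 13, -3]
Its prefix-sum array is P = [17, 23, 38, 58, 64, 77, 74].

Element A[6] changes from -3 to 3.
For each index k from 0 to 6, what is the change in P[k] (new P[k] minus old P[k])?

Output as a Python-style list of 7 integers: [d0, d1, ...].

Answer: [0, 0, 0, 0, 0, 0, 6]

Derivation:
Element change: A[6] -3 -> 3, delta = 6
For k < 6: P[k] unchanged, delta_P[k] = 0
For k >= 6: P[k] shifts by exactly 6
Delta array: [0, 0, 0, 0, 0, 0, 6]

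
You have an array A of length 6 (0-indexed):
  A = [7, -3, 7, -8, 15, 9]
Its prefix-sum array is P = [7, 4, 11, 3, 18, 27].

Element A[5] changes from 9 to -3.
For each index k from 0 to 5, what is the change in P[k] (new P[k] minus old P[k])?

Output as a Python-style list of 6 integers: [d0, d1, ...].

Answer: [0, 0, 0, 0, 0, -12]

Derivation:
Element change: A[5] 9 -> -3, delta = -12
For k < 5: P[k] unchanged, delta_P[k] = 0
For k >= 5: P[k] shifts by exactly -12
Delta array: [0, 0, 0, 0, 0, -12]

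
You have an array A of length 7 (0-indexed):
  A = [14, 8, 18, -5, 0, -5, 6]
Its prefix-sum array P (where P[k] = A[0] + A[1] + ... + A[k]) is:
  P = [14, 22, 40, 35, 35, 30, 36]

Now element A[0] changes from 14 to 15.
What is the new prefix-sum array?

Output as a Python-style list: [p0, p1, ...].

Change: A[0] 14 -> 15, delta = 1
P[k] for k < 0: unchanged (A[0] not included)
P[k] for k >= 0: shift by delta = 1
  P[0] = 14 + 1 = 15
  P[1] = 22 + 1 = 23
  P[2] = 40 + 1 = 41
  P[3] = 35 + 1 = 36
  P[4] = 35 + 1 = 36
  P[5] = 30 + 1 = 31
  P[6] = 36 + 1 = 37

Answer: [15, 23, 41, 36, 36, 31, 37]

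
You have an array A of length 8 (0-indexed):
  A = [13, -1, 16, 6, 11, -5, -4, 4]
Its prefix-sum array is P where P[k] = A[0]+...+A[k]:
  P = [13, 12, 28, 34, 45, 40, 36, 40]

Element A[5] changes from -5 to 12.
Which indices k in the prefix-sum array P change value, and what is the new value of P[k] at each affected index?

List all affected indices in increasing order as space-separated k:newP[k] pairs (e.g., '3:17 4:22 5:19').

Answer: 5:57 6:53 7:57

Derivation:
P[k] = A[0] + ... + A[k]
P[k] includes A[5] iff k >= 5
Affected indices: 5, 6, ..., 7; delta = 17
  P[5]: 40 + 17 = 57
  P[6]: 36 + 17 = 53
  P[7]: 40 + 17 = 57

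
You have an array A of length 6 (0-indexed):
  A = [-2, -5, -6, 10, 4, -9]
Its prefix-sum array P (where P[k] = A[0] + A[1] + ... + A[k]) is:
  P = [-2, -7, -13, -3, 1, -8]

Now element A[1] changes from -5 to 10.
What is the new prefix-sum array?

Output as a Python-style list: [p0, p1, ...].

Change: A[1] -5 -> 10, delta = 15
P[k] for k < 1: unchanged (A[1] not included)
P[k] for k >= 1: shift by delta = 15
  P[0] = -2 + 0 = -2
  P[1] = -7 + 15 = 8
  P[2] = -13 + 15 = 2
  P[3] = -3 + 15 = 12
  P[4] = 1 + 15 = 16
  P[5] = -8 + 15 = 7

Answer: [-2, 8, 2, 12, 16, 7]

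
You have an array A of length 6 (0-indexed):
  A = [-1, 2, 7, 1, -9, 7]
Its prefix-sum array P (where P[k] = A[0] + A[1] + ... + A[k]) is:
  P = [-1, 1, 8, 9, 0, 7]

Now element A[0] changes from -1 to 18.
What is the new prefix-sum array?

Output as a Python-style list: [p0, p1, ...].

Change: A[0] -1 -> 18, delta = 19
P[k] for k < 0: unchanged (A[0] not included)
P[k] for k >= 0: shift by delta = 19
  P[0] = -1 + 19 = 18
  P[1] = 1 + 19 = 20
  P[2] = 8 + 19 = 27
  P[3] = 9 + 19 = 28
  P[4] = 0 + 19 = 19
  P[5] = 7 + 19 = 26

Answer: [18, 20, 27, 28, 19, 26]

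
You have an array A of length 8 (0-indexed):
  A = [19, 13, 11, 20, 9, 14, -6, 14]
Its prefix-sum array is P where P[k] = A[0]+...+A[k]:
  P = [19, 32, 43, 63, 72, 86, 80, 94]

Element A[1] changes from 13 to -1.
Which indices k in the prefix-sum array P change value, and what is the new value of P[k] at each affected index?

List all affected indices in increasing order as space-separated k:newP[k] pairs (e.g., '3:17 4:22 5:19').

Answer: 1:18 2:29 3:49 4:58 5:72 6:66 7:80

Derivation:
P[k] = A[0] + ... + A[k]
P[k] includes A[1] iff k >= 1
Affected indices: 1, 2, ..., 7; delta = -14
  P[1]: 32 + -14 = 18
  P[2]: 43 + -14 = 29
  P[3]: 63 + -14 = 49
  P[4]: 72 + -14 = 58
  P[5]: 86 + -14 = 72
  P[6]: 80 + -14 = 66
  P[7]: 94 + -14 = 80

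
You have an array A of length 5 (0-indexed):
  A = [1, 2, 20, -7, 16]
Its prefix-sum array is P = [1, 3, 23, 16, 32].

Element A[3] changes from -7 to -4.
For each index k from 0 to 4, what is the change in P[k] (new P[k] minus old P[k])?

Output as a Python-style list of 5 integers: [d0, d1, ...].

Answer: [0, 0, 0, 3, 3]

Derivation:
Element change: A[3] -7 -> -4, delta = 3
For k < 3: P[k] unchanged, delta_P[k] = 0
For k >= 3: P[k] shifts by exactly 3
Delta array: [0, 0, 0, 3, 3]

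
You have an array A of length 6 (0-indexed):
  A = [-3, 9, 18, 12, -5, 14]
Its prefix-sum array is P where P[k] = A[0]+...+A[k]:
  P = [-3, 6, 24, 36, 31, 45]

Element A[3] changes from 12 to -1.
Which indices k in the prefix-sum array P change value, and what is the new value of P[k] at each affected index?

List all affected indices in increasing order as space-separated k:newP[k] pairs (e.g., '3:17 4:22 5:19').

P[k] = A[0] + ... + A[k]
P[k] includes A[3] iff k >= 3
Affected indices: 3, 4, ..., 5; delta = -13
  P[3]: 36 + -13 = 23
  P[4]: 31 + -13 = 18
  P[5]: 45 + -13 = 32

Answer: 3:23 4:18 5:32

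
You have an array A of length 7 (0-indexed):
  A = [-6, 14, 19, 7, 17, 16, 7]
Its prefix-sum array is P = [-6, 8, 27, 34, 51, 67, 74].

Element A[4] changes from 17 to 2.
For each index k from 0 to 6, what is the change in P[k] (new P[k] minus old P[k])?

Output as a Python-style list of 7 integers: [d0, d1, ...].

Answer: [0, 0, 0, 0, -15, -15, -15]

Derivation:
Element change: A[4] 17 -> 2, delta = -15
For k < 4: P[k] unchanged, delta_P[k] = 0
For k >= 4: P[k] shifts by exactly -15
Delta array: [0, 0, 0, 0, -15, -15, -15]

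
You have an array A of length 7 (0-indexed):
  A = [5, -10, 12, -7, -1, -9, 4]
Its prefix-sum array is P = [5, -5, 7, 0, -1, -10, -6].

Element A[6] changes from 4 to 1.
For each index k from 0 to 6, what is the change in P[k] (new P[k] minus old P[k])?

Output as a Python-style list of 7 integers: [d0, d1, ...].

Element change: A[6] 4 -> 1, delta = -3
For k < 6: P[k] unchanged, delta_P[k] = 0
For k >= 6: P[k] shifts by exactly -3
Delta array: [0, 0, 0, 0, 0, 0, -3]

Answer: [0, 0, 0, 0, 0, 0, -3]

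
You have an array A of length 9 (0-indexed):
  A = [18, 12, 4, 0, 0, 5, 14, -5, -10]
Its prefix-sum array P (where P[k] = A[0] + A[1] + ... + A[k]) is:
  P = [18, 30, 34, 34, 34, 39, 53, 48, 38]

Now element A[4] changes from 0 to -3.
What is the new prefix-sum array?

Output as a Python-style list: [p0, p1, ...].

Answer: [18, 30, 34, 34, 31, 36, 50, 45, 35]

Derivation:
Change: A[4] 0 -> -3, delta = -3
P[k] for k < 4: unchanged (A[4] not included)
P[k] for k >= 4: shift by delta = -3
  P[0] = 18 + 0 = 18
  P[1] = 30 + 0 = 30
  P[2] = 34 + 0 = 34
  P[3] = 34 + 0 = 34
  P[4] = 34 + -3 = 31
  P[5] = 39 + -3 = 36
  P[6] = 53 + -3 = 50
  P[7] = 48 + -3 = 45
  P[8] = 38 + -3 = 35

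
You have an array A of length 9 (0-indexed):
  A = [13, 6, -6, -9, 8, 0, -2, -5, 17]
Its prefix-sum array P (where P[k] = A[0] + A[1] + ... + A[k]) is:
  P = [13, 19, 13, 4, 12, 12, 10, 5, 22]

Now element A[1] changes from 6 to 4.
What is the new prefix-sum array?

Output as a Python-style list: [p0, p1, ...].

Answer: [13, 17, 11, 2, 10, 10, 8, 3, 20]

Derivation:
Change: A[1] 6 -> 4, delta = -2
P[k] for k < 1: unchanged (A[1] not included)
P[k] for k >= 1: shift by delta = -2
  P[0] = 13 + 0 = 13
  P[1] = 19 + -2 = 17
  P[2] = 13 + -2 = 11
  P[3] = 4 + -2 = 2
  P[4] = 12 + -2 = 10
  P[5] = 12 + -2 = 10
  P[6] = 10 + -2 = 8
  P[7] = 5 + -2 = 3
  P[8] = 22 + -2 = 20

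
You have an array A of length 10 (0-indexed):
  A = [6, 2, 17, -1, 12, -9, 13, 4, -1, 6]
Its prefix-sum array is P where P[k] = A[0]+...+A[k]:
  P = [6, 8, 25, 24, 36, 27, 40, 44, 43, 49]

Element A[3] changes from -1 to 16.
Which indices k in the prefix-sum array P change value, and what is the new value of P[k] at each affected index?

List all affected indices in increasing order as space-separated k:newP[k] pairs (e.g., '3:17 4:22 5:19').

P[k] = A[0] + ... + A[k]
P[k] includes A[3] iff k >= 3
Affected indices: 3, 4, ..., 9; delta = 17
  P[3]: 24 + 17 = 41
  P[4]: 36 + 17 = 53
  P[5]: 27 + 17 = 44
  P[6]: 40 + 17 = 57
  P[7]: 44 + 17 = 61
  P[8]: 43 + 17 = 60
  P[9]: 49 + 17 = 66

Answer: 3:41 4:53 5:44 6:57 7:61 8:60 9:66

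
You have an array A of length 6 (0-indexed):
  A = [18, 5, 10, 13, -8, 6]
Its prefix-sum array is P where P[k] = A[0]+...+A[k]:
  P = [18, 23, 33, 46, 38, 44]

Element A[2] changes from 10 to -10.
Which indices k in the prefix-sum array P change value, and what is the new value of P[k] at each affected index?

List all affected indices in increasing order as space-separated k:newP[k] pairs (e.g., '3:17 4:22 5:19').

Answer: 2:13 3:26 4:18 5:24

Derivation:
P[k] = A[0] + ... + A[k]
P[k] includes A[2] iff k >= 2
Affected indices: 2, 3, ..., 5; delta = -20
  P[2]: 33 + -20 = 13
  P[3]: 46 + -20 = 26
  P[4]: 38 + -20 = 18
  P[5]: 44 + -20 = 24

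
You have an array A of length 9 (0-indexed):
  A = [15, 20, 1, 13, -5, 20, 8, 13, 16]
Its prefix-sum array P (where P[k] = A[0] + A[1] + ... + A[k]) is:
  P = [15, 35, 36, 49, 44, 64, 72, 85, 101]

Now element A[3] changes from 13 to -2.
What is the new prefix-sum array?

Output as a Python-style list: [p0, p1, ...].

Change: A[3] 13 -> -2, delta = -15
P[k] for k < 3: unchanged (A[3] not included)
P[k] for k >= 3: shift by delta = -15
  P[0] = 15 + 0 = 15
  P[1] = 35 + 0 = 35
  P[2] = 36 + 0 = 36
  P[3] = 49 + -15 = 34
  P[4] = 44 + -15 = 29
  P[5] = 64 + -15 = 49
  P[6] = 72 + -15 = 57
  P[7] = 85 + -15 = 70
  P[8] = 101 + -15 = 86

Answer: [15, 35, 36, 34, 29, 49, 57, 70, 86]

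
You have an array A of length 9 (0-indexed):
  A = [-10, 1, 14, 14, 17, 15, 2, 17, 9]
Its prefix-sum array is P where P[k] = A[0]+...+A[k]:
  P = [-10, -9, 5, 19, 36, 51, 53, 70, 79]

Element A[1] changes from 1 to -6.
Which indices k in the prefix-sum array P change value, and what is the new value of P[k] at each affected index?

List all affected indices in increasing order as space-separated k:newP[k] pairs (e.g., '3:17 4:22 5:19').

P[k] = A[0] + ... + A[k]
P[k] includes A[1] iff k >= 1
Affected indices: 1, 2, ..., 8; delta = -7
  P[1]: -9 + -7 = -16
  P[2]: 5 + -7 = -2
  P[3]: 19 + -7 = 12
  P[4]: 36 + -7 = 29
  P[5]: 51 + -7 = 44
  P[6]: 53 + -7 = 46
  P[7]: 70 + -7 = 63
  P[8]: 79 + -7 = 72

Answer: 1:-16 2:-2 3:12 4:29 5:44 6:46 7:63 8:72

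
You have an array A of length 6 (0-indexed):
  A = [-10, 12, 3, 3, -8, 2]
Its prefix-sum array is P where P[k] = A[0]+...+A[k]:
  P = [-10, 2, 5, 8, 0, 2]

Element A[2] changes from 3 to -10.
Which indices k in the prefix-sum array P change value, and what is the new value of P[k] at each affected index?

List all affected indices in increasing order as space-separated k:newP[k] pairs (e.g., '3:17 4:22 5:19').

P[k] = A[0] + ... + A[k]
P[k] includes A[2] iff k >= 2
Affected indices: 2, 3, ..., 5; delta = -13
  P[2]: 5 + -13 = -8
  P[3]: 8 + -13 = -5
  P[4]: 0 + -13 = -13
  P[5]: 2 + -13 = -11

Answer: 2:-8 3:-5 4:-13 5:-11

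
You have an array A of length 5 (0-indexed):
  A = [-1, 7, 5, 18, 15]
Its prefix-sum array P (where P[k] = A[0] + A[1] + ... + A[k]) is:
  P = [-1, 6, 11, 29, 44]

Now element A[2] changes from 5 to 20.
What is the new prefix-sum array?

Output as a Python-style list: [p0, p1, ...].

Answer: [-1, 6, 26, 44, 59]

Derivation:
Change: A[2] 5 -> 20, delta = 15
P[k] for k < 2: unchanged (A[2] not included)
P[k] for k >= 2: shift by delta = 15
  P[0] = -1 + 0 = -1
  P[1] = 6 + 0 = 6
  P[2] = 11 + 15 = 26
  P[3] = 29 + 15 = 44
  P[4] = 44 + 15 = 59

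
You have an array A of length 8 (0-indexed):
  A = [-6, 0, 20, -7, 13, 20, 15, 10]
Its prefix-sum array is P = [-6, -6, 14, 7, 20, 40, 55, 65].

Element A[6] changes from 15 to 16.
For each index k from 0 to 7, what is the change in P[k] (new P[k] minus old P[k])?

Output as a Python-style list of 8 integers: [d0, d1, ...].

Answer: [0, 0, 0, 0, 0, 0, 1, 1]

Derivation:
Element change: A[6] 15 -> 16, delta = 1
For k < 6: P[k] unchanged, delta_P[k] = 0
For k >= 6: P[k] shifts by exactly 1
Delta array: [0, 0, 0, 0, 0, 0, 1, 1]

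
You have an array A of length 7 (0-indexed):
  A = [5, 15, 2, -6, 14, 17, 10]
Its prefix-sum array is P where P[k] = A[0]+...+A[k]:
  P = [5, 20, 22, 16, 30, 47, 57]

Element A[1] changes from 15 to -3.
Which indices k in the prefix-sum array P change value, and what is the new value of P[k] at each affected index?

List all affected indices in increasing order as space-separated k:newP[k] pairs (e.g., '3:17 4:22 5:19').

P[k] = A[0] + ... + A[k]
P[k] includes A[1] iff k >= 1
Affected indices: 1, 2, ..., 6; delta = -18
  P[1]: 20 + -18 = 2
  P[2]: 22 + -18 = 4
  P[3]: 16 + -18 = -2
  P[4]: 30 + -18 = 12
  P[5]: 47 + -18 = 29
  P[6]: 57 + -18 = 39

Answer: 1:2 2:4 3:-2 4:12 5:29 6:39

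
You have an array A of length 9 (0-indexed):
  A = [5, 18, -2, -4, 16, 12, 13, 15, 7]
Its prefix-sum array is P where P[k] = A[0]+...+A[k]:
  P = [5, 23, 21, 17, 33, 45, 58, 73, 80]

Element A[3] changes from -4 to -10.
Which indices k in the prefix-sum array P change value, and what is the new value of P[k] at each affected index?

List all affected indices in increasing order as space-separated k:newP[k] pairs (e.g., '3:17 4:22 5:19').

Answer: 3:11 4:27 5:39 6:52 7:67 8:74

Derivation:
P[k] = A[0] + ... + A[k]
P[k] includes A[3] iff k >= 3
Affected indices: 3, 4, ..., 8; delta = -6
  P[3]: 17 + -6 = 11
  P[4]: 33 + -6 = 27
  P[5]: 45 + -6 = 39
  P[6]: 58 + -6 = 52
  P[7]: 73 + -6 = 67
  P[8]: 80 + -6 = 74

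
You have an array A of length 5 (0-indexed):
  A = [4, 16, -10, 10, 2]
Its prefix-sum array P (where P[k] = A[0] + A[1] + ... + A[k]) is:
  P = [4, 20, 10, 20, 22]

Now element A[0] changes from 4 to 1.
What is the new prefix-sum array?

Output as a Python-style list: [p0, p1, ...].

Change: A[0] 4 -> 1, delta = -3
P[k] for k < 0: unchanged (A[0] not included)
P[k] for k >= 0: shift by delta = -3
  P[0] = 4 + -3 = 1
  P[1] = 20 + -3 = 17
  P[2] = 10 + -3 = 7
  P[3] = 20 + -3 = 17
  P[4] = 22 + -3 = 19

Answer: [1, 17, 7, 17, 19]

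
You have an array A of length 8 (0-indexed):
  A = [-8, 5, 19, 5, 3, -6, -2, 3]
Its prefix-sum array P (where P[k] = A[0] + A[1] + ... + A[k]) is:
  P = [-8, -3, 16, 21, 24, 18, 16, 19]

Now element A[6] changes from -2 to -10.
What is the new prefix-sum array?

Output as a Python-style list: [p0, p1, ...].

Answer: [-8, -3, 16, 21, 24, 18, 8, 11]

Derivation:
Change: A[6] -2 -> -10, delta = -8
P[k] for k < 6: unchanged (A[6] not included)
P[k] for k >= 6: shift by delta = -8
  P[0] = -8 + 0 = -8
  P[1] = -3 + 0 = -3
  P[2] = 16 + 0 = 16
  P[3] = 21 + 0 = 21
  P[4] = 24 + 0 = 24
  P[5] = 18 + 0 = 18
  P[6] = 16 + -8 = 8
  P[7] = 19 + -8 = 11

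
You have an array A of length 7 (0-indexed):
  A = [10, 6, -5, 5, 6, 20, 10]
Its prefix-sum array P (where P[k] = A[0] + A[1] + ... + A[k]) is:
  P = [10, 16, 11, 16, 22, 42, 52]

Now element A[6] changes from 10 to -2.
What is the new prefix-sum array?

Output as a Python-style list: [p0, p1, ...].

Change: A[6] 10 -> -2, delta = -12
P[k] for k < 6: unchanged (A[6] not included)
P[k] for k >= 6: shift by delta = -12
  P[0] = 10 + 0 = 10
  P[1] = 16 + 0 = 16
  P[2] = 11 + 0 = 11
  P[3] = 16 + 0 = 16
  P[4] = 22 + 0 = 22
  P[5] = 42 + 0 = 42
  P[6] = 52 + -12 = 40

Answer: [10, 16, 11, 16, 22, 42, 40]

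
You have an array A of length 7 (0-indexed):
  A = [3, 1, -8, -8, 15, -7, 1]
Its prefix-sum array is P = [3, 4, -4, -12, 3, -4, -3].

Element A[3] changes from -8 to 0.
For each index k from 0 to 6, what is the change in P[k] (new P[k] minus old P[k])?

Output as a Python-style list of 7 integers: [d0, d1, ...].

Answer: [0, 0, 0, 8, 8, 8, 8]

Derivation:
Element change: A[3] -8 -> 0, delta = 8
For k < 3: P[k] unchanged, delta_P[k] = 0
For k >= 3: P[k] shifts by exactly 8
Delta array: [0, 0, 0, 8, 8, 8, 8]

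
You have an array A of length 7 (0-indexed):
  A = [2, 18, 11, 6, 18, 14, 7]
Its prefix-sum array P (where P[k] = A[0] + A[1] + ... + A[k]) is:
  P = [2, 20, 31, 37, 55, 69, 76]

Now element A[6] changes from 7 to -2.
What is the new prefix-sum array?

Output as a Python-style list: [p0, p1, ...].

Answer: [2, 20, 31, 37, 55, 69, 67]

Derivation:
Change: A[6] 7 -> -2, delta = -9
P[k] for k < 6: unchanged (A[6] not included)
P[k] for k >= 6: shift by delta = -9
  P[0] = 2 + 0 = 2
  P[1] = 20 + 0 = 20
  P[2] = 31 + 0 = 31
  P[3] = 37 + 0 = 37
  P[4] = 55 + 0 = 55
  P[5] = 69 + 0 = 69
  P[6] = 76 + -9 = 67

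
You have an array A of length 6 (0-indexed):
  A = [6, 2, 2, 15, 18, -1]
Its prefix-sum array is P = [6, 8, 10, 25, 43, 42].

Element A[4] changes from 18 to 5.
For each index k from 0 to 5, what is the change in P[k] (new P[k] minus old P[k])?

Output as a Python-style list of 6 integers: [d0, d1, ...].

Answer: [0, 0, 0, 0, -13, -13]

Derivation:
Element change: A[4] 18 -> 5, delta = -13
For k < 4: P[k] unchanged, delta_P[k] = 0
For k >= 4: P[k] shifts by exactly -13
Delta array: [0, 0, 0, 0, -13, -13]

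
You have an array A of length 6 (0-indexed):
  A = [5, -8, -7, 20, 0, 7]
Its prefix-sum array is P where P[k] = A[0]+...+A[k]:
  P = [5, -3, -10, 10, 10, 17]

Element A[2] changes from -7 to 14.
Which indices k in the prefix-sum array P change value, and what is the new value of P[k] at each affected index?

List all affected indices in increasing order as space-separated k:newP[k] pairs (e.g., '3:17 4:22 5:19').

P[k] = A[0] + ... + A[k]
P[k] includes A[2] iff k >= 2
Affected indices: 2, 3, ..., 5; delta = 21
  P[2]: -10 + 21 = 11
  P[3]: 10 + 21 = 31
  P[4]: 10 + 21 = 31
  P[5]: 17 + 21 = 38

Answer: 2:11 3:31 4:31 5:38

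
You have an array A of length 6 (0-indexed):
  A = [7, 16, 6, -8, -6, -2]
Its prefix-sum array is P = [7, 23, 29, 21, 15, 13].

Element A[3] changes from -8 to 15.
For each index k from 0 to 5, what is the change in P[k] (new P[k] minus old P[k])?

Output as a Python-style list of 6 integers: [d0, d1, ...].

Answer: [0, 0, 0, 23, 23, 23]

Derivation:
Element change: A[3] -8 -> 15, delta = 23
For k < 3: P[k] unchanged, delta_P[k] = 0
For k >= 3: P[k] shifts by exactly 23
Delta array: [0, 0, 0, 23, 23, 23]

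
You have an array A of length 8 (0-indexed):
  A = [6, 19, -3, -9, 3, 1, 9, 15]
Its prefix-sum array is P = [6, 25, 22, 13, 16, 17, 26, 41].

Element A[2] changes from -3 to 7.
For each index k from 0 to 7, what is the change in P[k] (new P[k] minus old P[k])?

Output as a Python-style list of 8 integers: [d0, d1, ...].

Element change: A[2] -3 -> 7, delta = 10
For k < 2: P[k] unchanged, delta_P[k] = 0
For k >= 2: P[k] shifts by exactly 10
Delta array: [0, 0, 10, 10, 10, 10, 10, 10]

Answer: [0, 0, 10, 10, 10, 10, 10, 10]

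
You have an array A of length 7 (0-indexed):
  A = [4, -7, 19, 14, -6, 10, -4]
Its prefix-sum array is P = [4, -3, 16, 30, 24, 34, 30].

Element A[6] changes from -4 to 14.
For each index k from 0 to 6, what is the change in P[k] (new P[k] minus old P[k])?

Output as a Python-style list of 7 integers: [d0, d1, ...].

Answer: [0, 0, 0, 0, 0, 0, 18]

Derivation:
Element change: A[6] -4 -> 14, delta = 18
For k < 6: P[k] unchanged, delta_P[k] = 0
For k >= 6: P[k] shifts by exactly 18
Delta array: [0, 0, 0, 0, 0, 0, 18]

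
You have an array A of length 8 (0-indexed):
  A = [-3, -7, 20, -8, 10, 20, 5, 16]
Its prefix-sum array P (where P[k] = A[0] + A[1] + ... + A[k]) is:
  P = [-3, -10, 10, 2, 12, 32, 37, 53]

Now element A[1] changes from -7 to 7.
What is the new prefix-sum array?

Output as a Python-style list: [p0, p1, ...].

Answer: [-3, 4, 24, 16, 26, 46, 51, 67]

Derivation:
Change: A[1] -7 -> 7, delta = 14
P[k] for k < 1: unchanged (A[1] not included)
P[k] for k >= 1: shift by delta = 14
  P[0] = -3 + 0 = -3
  P[1] = -10 + 14 = 4
  P[2] = 10 + 14 = 24
  P[3] = 2 + 14 = 16
  P[4] = 12 + 14 = 26
  P[5] = 32 + 14 = 46
  P[6] = 37 + 14 = 51
  P[7] = 53 + 14 = 67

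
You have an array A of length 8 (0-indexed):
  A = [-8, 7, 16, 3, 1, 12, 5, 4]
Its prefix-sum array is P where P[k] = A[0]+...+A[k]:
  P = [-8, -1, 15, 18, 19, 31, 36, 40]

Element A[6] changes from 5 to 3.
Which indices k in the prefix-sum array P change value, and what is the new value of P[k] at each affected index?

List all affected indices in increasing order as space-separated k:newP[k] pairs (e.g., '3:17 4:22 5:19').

Answer: 6:34 7:38

Derivation:
P[k] = A[0] + ... + A[k]
P[k] includes A[6] iff k >= 6
Affected indices: 6, 7, ..., 7; delta = -2
  P[6]: 36 + -2 = 34
  P[7]: 40 + -2 = 38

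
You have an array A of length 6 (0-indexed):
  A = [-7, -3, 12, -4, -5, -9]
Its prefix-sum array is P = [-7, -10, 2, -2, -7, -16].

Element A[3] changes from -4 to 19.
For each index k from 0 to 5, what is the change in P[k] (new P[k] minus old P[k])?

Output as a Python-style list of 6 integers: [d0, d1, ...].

Element change: A[3] -4 -> 19, delta = 23
For k < 3: P[k] unchanged, delta_P[k] = 0
For k >= 3: P[k] shifts by exactly 23
Delta array: [0, 0, 0, 23, 23, 23]

Answer: [0, 0, 0, 23, 23, 23]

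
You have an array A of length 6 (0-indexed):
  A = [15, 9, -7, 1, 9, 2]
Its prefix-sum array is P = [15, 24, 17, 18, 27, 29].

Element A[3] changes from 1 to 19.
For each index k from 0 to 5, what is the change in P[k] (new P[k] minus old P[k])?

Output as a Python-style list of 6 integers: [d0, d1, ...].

Answer: [0, 0, 0, 18, 18, 18]

Derivation:
Element change: A[3] 1 -> 19, delta = 18
For k < 3: P[k] unchanged, delta_P[k] = 0
For k >= 3: P[k] shifts by exactly 18
Delta array: [0, 0, 0, 18, 18, 18]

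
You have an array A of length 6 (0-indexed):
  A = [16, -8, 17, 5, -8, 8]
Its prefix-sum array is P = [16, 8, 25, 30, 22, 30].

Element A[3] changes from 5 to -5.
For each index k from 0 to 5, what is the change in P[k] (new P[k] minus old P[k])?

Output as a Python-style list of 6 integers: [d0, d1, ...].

Answer: [0, 0, 0, -10, -10, -10]

Derivation:
Element change: A[3] 5 -> -5, delta = -10
For k < 3: P[k] unchanged, delta_P[k] = 0
For k >= 3: P[k] shifts by exactly -10
Delta array: [0, 0, 0, -10, -10, -10]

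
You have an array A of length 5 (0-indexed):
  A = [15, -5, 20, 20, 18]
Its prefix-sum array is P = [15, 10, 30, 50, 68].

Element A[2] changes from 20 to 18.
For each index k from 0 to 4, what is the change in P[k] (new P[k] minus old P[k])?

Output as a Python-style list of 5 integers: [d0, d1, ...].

Answer: [0, 0, -2, -2, -2]

Derivation:
Element change: A[2] 20 -> 18, delta = -2
For k < 2: P[k] unchanged, delta_P[k] = 0
For k >= 2: P[k] shifts by exactly -2
Delta array: [0, 0, -2, -2, -2]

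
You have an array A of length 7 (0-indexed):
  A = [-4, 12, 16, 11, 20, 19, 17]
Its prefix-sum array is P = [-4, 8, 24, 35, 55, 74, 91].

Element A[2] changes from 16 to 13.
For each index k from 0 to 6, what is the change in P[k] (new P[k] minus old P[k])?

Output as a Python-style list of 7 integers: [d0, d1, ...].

Answer: [0, 0, -3, -3, -3, -3, -3]

Derivation:
Element change: A[2] 16 -> 13, delta = -3
For k < 2: P[k] unchanged, delta_P[k] = 0
For k >= 2: P[k] shifts by exactly -3
Delta array: [0, 0, -3, -3, -3, -3, -3]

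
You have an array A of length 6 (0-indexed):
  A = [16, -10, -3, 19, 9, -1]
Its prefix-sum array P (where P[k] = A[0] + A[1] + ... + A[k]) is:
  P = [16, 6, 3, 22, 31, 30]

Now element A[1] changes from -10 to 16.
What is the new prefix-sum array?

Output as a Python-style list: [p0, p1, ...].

Answer: [16, 32, 29, 48, 57, 56]

Derivation:
Change: A[1] -10 -> 16, delta = 26
P[k] for k < 1: unchanged (A[1] not included)
P[k] for k >= 1: shift by delta = 26
  P[0] = 16 + 0 = 16
  P[1] = 6 + 26 = 32
  P[2] = 3 + 26 = 29
  P[3] = 22 + 26 = 48
  P[4] = 31 + 26 = 57
  P[5] = 30 + 26 = 56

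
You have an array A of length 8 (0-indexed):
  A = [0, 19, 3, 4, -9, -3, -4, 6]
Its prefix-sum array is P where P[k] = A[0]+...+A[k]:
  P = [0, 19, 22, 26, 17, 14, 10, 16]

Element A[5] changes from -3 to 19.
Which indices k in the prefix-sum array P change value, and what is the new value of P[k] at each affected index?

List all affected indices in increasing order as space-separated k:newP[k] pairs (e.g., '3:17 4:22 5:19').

P[k] = A[0] + ... + A[k]
P[k] includes A[5] iff k >= 5
Affected indices: 5, 6, ..., 7; delta = 22
  P[5]: 14 + 22 = 36
  P[6]: 10 + 22 = 32
  P[7]: 16 + 22 = 38

Answer: 5:36 6:32 7:38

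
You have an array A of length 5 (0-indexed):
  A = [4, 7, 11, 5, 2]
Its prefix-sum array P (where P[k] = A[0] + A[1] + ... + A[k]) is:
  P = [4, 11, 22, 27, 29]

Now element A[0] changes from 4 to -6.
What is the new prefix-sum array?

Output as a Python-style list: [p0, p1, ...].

Change: A[0] 4 -> -6, delta = -10
P[k] for k < 0: unchanged (A[0] not included)
P[k] for k >= 0: shift by delta = -10
  P[0] = 4 + -10 = -6
  P[1] = 11 + -10 = 1
  P[2] = 22 + -10 = 12
  P[3] = 27 + -10 = 17
  P[4] = 29 + -10 = 19

Answer: [-6, 1, 12, 17, 19]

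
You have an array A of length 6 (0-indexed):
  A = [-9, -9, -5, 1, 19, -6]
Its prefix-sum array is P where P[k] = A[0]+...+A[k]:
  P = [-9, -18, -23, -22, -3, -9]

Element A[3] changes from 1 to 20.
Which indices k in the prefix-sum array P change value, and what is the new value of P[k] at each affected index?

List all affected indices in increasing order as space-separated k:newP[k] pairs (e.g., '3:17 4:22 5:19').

Answer: 3:-3 4:16 5:10

Derivation:
P[k] = A[0] + ... + A[k]
P[k] includes A[3] iff k >= 3
Affected indices: 3, 4, ..., 5; delta = 19
  P[3]: -22 + 19 = -3
  P[4]: -3 + 19 = 16
  P[5]: -9 + 19 = 10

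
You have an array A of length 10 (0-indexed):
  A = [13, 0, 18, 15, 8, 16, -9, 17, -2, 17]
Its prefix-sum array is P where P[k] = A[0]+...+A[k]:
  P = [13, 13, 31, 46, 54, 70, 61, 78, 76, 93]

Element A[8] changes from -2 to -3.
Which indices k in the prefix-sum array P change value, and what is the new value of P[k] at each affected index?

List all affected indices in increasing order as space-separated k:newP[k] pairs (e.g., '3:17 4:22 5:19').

Answer: 8:75 9:92

Derivation:
P[k] = A[0] + ... + A[k]
P[k] includes A[8] iff k >= 8
Affected indices: 8, 9, ..., 9; delta = -1
  P[8]: 76 + -1 = 75
  P[9]: 93 + -1 = 92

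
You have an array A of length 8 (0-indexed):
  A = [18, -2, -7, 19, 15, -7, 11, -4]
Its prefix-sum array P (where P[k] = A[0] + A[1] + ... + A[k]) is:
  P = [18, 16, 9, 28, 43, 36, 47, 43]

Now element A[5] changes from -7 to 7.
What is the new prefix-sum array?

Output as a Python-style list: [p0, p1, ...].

Change: A[5] -7 -> 7, delta = 14
P[k] for k < 5: unchanged (A[5] not included)
P[k] for k >= 5: shift by delta = 14
  P[0] = 18 + 0 = 18
  P[1] = 16 + 0 = 16
  P[2] = 9 + 0 = 9
  P[3] = 28 + 0 = 28
  P[4] = 43 + 0 = 43
  P[5] = 36 + 14 = 50
  P[6] = 47 + 14 = 61
  P[7] = 43 + 14 = 57

Answer: [18, 16, 9, 28, 43, 50, 61, 57]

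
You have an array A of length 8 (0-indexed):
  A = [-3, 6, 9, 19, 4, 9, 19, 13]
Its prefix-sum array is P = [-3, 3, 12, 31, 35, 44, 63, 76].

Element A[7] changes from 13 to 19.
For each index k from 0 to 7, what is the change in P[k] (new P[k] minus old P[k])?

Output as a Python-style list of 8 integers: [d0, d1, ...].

Answer: [0, 0, 0, 0, 0, 0, 0, 6]

Derivation:
Element change: A[7] 13 -> 19, delta = 6
For k < 7: P[k] unchanged, delta_P[k] = 0
For k >= 7: P[k] shifts by exactly 6
Delta array: [0, 0, 0, 0, 0, 0, 0, 6]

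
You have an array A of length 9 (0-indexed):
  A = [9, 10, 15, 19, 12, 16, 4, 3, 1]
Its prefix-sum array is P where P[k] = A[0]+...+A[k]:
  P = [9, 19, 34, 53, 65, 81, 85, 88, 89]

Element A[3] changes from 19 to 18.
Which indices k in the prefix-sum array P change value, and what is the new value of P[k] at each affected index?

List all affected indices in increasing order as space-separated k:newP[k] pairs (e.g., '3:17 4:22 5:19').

Answer: 3:52 4:64 5:80 6:84 7:87 8:88

Derivation:
P[k] = A[0] + ... + A[k]
P[k] includes A[3] iff k >= 3
Affected indices: 3, 4, ..., 8; delta = -1
  P[3]: 53 + -1 = 52
  P[4]: 65 + -1 = 64
  P[5]: 81 + -1 = 80
  P[6]: 85 + -1 = 84
  P[7]: 88 + -1 = 87
  P[8]: 89 + -1 = 88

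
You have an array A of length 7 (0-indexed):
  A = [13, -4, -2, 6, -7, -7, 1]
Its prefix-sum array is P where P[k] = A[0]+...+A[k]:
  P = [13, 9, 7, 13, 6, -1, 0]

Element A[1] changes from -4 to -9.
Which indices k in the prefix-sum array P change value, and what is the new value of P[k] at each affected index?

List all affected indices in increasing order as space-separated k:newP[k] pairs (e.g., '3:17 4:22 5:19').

P[k] = A[0] + ... + A[k]
P[k] includes A[1] iff k >= 1
Affected indices: 1, 2, ..., 6; delta = -5
  P[1]: 9 + -5 = 4
  P[2]: 7 + -5 = 2
  P[3]: 13 + -5 = 8
  P[4]: 6 + -5 = 1
  P[5]: -1 + -5 = -6
  P[6]: 0 + -5 = -5

Answer: 1:4 2:2 3:8 4:1 5:-6 6:-5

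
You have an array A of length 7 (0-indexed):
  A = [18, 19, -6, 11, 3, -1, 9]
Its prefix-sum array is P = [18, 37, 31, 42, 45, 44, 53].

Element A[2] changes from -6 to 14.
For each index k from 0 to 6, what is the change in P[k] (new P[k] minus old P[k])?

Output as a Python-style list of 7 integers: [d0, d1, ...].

Answer: [0, 0, 20, 20, 20, 20, 20]

Derivation:
Element change: A[2] -6 -> 14, delta = 20
For k < 2: P[k] unchanged, delta_P[k] = 0
For k >= 2: P[k] shifts by exactly 20
Delta array: [0, 0, 20, 20, 20, 20, 20]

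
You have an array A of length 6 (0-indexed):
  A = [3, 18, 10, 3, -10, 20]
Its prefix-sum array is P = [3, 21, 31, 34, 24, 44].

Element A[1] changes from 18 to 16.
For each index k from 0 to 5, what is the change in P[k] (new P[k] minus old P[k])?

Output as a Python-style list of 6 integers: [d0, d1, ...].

Answer: [0, -2, -2, -2, -2, -2]

Derivation:
Element change: A[1] 18 -> 16, delta = -2
For k < 1: P[k] unchanged, delta_P[k] = 0
For k >= 1: P[k] shifts by exactly -2
Delta array: [0, -2, -2, -2, -2, -2]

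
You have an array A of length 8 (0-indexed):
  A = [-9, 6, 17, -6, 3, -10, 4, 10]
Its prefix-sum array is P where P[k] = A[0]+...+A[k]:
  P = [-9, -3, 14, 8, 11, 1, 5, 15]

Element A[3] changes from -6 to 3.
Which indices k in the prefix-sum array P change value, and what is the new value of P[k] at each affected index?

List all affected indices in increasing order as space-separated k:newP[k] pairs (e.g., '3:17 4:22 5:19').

P[k] = A[0] + ... + A[k]
P[k] includes A[3] iff k >= 3
Affected indices: 3, 4, ..., 7; delta = 9
  P[3]: 8 + 9 = 17
  P[4]: 11 + 9 = 20
  P[5]: 1 + 9 = 10
  P[6]: 5 + 9 = 14
  P[7]: 15 + 9 = 24

Answer: 3:17 4:20 5:10 6:14 7:24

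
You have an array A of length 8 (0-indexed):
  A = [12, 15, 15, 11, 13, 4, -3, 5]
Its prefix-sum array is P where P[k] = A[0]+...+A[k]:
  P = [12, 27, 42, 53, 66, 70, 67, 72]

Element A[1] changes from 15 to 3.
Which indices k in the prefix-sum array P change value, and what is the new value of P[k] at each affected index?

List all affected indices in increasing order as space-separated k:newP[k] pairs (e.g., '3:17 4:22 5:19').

Answer: 1:15 2:30 3:41 4:54 5:58 6:55 7:60

Derivation:
P[k] = A[0] + ... + A[k]
P[k] includes A[1] iff k >= 1
Affected indices: 1, 2, ..., 7; delta = -12
  P[1]: 27 + -12 = 15
  P[2]: 42 + -12 = 30
  P[3]: 53 + -12 = 41
  P[4]: 66 + -12 = 54
  P[5]: 70 + -12 = 58
  P[6]: 67 + -12 = 55
  P[7]: 72 + -12 = 60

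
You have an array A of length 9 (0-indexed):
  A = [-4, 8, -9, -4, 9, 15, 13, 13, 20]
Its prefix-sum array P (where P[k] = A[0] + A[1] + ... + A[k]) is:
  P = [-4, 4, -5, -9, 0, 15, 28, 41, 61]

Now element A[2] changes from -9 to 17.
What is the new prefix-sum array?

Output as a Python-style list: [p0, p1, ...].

Answer: [-4, 4, 21, 17, 26, 41, 54, 67, 87]

Derivation:
Change: A[2] -9 -> 17, delta = 26
P[k] for k < 2: unchanged (A[2] not included)
P[k] for k >= 2: shift by delta = 26
  P[0] = -4 + 0 = -4
  P[1] = 4 + 0 = 4
  P[2] = -5 + 26 = 21
  P[3] = -9 + 26 = 17
  P[4] = 0 + 26 = 26
  P[5] = 15 + 26 = 41
  P[6] = 28 + 26 = 54
  P[7] = 41 + 26 = 67
  P[8] = 61 + 26 = 87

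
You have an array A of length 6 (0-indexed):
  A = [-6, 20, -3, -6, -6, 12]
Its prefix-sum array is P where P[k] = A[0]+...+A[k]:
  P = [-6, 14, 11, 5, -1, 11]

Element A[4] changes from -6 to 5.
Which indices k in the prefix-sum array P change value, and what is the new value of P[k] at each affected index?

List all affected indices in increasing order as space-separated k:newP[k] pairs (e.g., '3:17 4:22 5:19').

P[k] = A[0] + ... + A[k]
P[k] includes A[4] iff k >= 4
Affected indices: 4, 5, ..., 5; delta = 11
  P[4]: -1 + 11 = 10
  P[5]: 11 + 11 = 22

Answer: 4:10 5:22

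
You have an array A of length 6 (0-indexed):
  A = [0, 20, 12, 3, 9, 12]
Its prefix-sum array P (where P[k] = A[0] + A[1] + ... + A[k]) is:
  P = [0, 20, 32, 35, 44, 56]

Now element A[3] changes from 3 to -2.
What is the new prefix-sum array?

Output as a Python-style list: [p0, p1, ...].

Answer: [0, 20, 32, 30, 39, 51]

Derivation:
Change: A[3] 3 -> -2, delta = -5
P[k] for k < 3: unchanged (A[3] not included)
P[k] for k >= 3: shift by delta = -5
  P[0] = 0 + 0 = 0
  P[1] = 20 + 0 = 20
  P[2] = 32 + 0 = 32
  P[3] = 35 + -5 = 30
  P[4] = 44 + -5 = 39
  P[5] = 56 + -5 = 51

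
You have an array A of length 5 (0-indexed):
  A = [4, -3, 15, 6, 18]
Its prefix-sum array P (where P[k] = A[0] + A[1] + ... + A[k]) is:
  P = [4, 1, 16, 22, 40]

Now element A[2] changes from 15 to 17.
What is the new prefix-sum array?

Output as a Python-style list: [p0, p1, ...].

Change: A[2] 15 -> 17, delta = 2
P[k] for k < 2: unchanged (A[2] not included)
P[k] for k >= 2: shift by delta = 2
  P[0] = 4 + 0 = 4
  P[1] = 1 + 0 = 1
  P[2] = 16 + 2 = 18
  P[3] = 22 + 2 = 24
  P[4] = 40 + 2 = 42

Answer: [4, 1, 18, 24, 42]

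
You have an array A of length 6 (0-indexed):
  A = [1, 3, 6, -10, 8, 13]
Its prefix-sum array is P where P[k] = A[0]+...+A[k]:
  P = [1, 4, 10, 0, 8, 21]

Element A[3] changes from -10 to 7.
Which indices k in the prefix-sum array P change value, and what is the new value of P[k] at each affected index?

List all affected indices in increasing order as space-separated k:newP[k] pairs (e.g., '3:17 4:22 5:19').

Answer: 3:17 4:25 5:38

Derivation:
P[k] = A[0] + ... + A[k]
P[k] includes A[3] iff k >= 3
Affected indices: 3, 4, ..., 5; delta = 17
  P[3]: 0 + 17 = 17
  P[4]: 8 + 17 = 25
  P[5]: 21 + 17 = 38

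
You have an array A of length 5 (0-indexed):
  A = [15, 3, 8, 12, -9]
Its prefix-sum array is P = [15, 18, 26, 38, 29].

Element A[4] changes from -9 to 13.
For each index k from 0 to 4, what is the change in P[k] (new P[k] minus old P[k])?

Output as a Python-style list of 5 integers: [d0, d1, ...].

Element change: A[4] -9 -> 13, delta = 22
For k < 4: P[k] unchanged, delta_P[k] = 0
For k >= 4: P[k] shifts by exactly 22
Delta array: [0, 0, 0, 0, 22]

Answer: [0, 0, 0, 0, 22]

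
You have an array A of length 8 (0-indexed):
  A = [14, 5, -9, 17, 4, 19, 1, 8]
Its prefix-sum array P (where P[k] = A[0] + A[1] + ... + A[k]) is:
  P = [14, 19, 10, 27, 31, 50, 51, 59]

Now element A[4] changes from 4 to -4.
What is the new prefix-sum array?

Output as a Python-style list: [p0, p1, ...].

Change: A[4] 4 -> -4, delta = -8
P[k] for k < 4: unchanged (A[4] not included)
P[k] for k >= 4: shift by delta = -8
  P[0] = 14 + 0 = 14
  P[1] = 19 + 0 = 19
  P[2] = 10 + 0 = 10
  P[3] = 27 + 0 = 27
  P[4] = 31 + -8 = 23
  P[5] = 50 + -8 = 42
  P[6] = 51 + -8 = 43
  P[7] = 59 + -8 = 51

Answer: [14, 19, 10, 27, 23, 42, 43, 51]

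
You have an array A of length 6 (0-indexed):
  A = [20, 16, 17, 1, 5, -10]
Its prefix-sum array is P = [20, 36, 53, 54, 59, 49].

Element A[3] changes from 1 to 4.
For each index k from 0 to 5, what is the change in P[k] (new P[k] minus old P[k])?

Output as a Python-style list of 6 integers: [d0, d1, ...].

Answer: [0, 0, 0, 3, 3, 3]

Derivation:
Element change: A[3] 1 -> 4, delta = 3
For k < 3: P[k] unchanged, delta_P[k] = 0
For k >= 3: P[k] shifts by exactly 3
Delta array: [0, 0, 0, 3, 3, 3]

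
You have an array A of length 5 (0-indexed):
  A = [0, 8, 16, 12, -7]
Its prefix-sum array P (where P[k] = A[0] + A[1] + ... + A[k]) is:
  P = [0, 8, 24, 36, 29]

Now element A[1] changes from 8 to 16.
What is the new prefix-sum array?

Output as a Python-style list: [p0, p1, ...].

Change: A[1] 8 -> 16, delta = 8
P[k] for k < 1: unchanged (A[1] not included)
P[k] for k >= 1: shift by delta = 8
  P[0] = 0 + 0 = 0
  P[1] = 8 + 8 = 16
  P[2] = 24 + 8 = 32
  P[3] = 36 + 8 = 44
  P[4] = 29 + 8 = 37

Answer: [0, 16, 32, 44, 37]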